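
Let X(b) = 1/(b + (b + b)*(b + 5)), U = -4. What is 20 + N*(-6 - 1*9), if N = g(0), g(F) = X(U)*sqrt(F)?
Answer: 20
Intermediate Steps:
X(b) = 1/(b + 2*b*(5 + b)) (X(b) = 1/(b + (2*b)*(5 + b)) = 1/(b + 2*b*(5 + b)))
g(F) = -sqrt(F)/12 (g(F) = (1/((-4)*(11 + 2*(-4))))*sqrt(F) = (-1/(4*(11 - 8)))*sqrt(F) = (-1/4/3)*sqrt(F) = (-1/4*1/3)*sqrt(F) = -sqrt(F)/12)
N = 0 (N = -sqrt(0)/12 = -1/12*0 = 0)
20 + N*(-6 - 1*9) = 20 + 0*(-6 - 1*9) = 20 + 0*(-6 - 9) = 20 + 0*(-15) = 20 + 0 = 20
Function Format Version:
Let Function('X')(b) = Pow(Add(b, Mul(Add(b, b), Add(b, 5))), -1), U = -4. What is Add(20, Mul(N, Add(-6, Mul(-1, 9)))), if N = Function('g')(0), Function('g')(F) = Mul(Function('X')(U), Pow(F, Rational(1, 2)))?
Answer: 20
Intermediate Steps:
Function('X')(b) = Pow(Add(b, Mul(2, b, Add(5, b))), -1) (Function('X')(b) = Pow(Add(b, Mul(Mul(2, b), Add(5, b))), -1) = Pow(Add(b, Mul(2, b, Add(5, b))), -1))
Function('g')(F) = Mul(Rational(-1, 12), Pow(F, Rational(1, 2))) (Function('g')(F) = Mul(Mul(Pow(-4, -1), Pow(Add(11, Mul(2, -4)), -1)), Pow(F, Rational(1, 2))) = Mul(Mul(Rational(-1, 4), Pow(Add(11, -8), -1)), Pow(F, Rational(1, 2))) = Mul(Mul(Rational(-1, 4), Pow(3, -1)), Pow(F, Rational(1, 2))) = Mul(Mul(Rational(-1, 4), Rational(1, 3)), Pow(F, Rational(1, 2))) = Mul(Rational(-1, 12), Pow(F, Rational(1, 2))))
N = 0 (N = Mul(Rational(-1, 12), Pow(0, Rational(1, 2))) = Mul(Rational(-1, 12), 0) = 0)
Add(20, Mul(N, Add(-6, Mul(-1, 9)))) = Add(20, Mul(0, Add(-6, Mul(-1, 9)))) = Add(20, Mul(0, Add(-6, -9))) = Add(20, Mul(0, -15)) = Add(20, 0) = 20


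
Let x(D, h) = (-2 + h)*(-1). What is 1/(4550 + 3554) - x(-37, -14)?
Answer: -129663/8104 ≈ -16.000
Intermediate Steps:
x(D, h) = 2 - h
1/(4550 + 3554) - x(-37, -14) = 1/(4550 + 3554) - (2 - 1*(-14)) = 1/8104 - (2 + 14) = 1/8104 - 1*16 = 1/8104 - 16 = -129663/8104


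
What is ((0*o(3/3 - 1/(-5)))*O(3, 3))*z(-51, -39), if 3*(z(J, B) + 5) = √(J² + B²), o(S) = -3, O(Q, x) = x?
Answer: 0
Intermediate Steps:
z(J, B) = -5 + √(B² + J²)/3 (z(J, B) = -5 + √(J² + B²)/3 = -5 + √(B² + J²)/3)
((0*o(3/3 - 1/(-5)))*O(3, 3))*z(-51, -39) = ((0*(-3))*3)*(-5 + √((-39)² + (-51)²)/3) = (0*3)*(-5 + √(1521 + 2601)/3) = 0*(-5 + √4122/3) = 0*(-5 + (3*√458)/3) = 0*(-5 + √458) = 0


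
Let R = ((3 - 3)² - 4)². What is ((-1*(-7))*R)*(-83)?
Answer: -9296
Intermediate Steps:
R = 16 (R = (0² - 4)² = (0 - 4)² = (-4)² = 16)
((-1*(-7))*R)*(-83) = (-1*(-7)*16)*(-83) = (7*16)*(-83) = 112*(-83) = -9296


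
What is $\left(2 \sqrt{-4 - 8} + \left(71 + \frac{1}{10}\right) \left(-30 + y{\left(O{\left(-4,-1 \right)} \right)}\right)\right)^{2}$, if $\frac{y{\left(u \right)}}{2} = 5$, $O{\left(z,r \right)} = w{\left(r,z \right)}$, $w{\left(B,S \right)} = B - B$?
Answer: $2022036 - 11376 i \sqrt{3} \approx 2.022 \cdot 10^{6} - 19704.0 i$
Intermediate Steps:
$w{\left(B,S \right)} = 0$
$O{\left(z,r \right)} = 0$
$y{\left(u \right)} = 10$ ($y{\left(u \right)} = 2 \cdot 5 = 10$)
$\left(2 \sqrt{-4 - 8} + \left(71 + \frac{1}{10}\right) \left(-30 + y{\left(O{\left(-4,-1 \right)} \right)}\right)\right)^{2} = \left(2 \sqrt{-4 - 8} + \left(71 + \frac{1}{10}\right) \left(-30 + 10\right)\right)^{2} = \left(2 \sqrt{-12} + \left(71 + \frac{1}{10}\right) \left(-20\right)\right)^{2} = \left(2 \cdot 2 i \sqrt{3} + \frac{711}{10} \left(-20\right)\right)^{2} = \left(4 i \sqrt{3} - 1422\right)^{2} = \left(-1422 + 4 i \sqrt{3}\right)^{2}$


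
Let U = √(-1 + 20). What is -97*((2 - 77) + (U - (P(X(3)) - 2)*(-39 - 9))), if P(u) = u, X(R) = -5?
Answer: 39867 - 97*√19 ≈ 39444.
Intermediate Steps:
U = √19 ≈ 4.3589
-97*((2 - 77) + (U - (P(X(3)) - 2)*(-39 - 9))) = -97*((2 - 77) + (√19 - (-5 - 2)*(-39 - 9))) = -97*(-75 + (√19 - (-7)*(-48))) = -97*(-75 + (√19 - 1*336)) = -97*(-75 + (√19 - 336)) = -97*(-75 + (-336 + √19)) = -97*(-411 + √19) = 39867 - 97*√19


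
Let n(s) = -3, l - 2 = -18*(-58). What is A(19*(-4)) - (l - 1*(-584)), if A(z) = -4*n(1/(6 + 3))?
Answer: -1618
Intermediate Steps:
l = 1046 (l = 2 - 18*(-58) = 2 + 1044 = 1046)
A(z) = 12 (A(z) = -4*(-3) = 12)
A(19*(-4)) - (l - 1*(-584)) = 12 - (1046 - 1*(-584)) = 12 - (1046 + 584) = 12 - 1*1630 = 12 - 1630 = -1618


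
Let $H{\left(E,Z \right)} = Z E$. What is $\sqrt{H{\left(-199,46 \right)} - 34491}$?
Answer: $i \sqrt{43645} \approx 208.91 i$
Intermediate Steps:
$H{\left(E,Z \right)} = E Z$
$\sqrt{H{\left(-199,46 \right)} - 34491} = \sqrt{\left(-199\right) 46 - 34491} = \sqrt{-9154 - 34491} = \sqrt{-43645} = i \sqrt{43645}$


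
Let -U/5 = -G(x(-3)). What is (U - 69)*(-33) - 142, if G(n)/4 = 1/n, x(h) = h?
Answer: 2355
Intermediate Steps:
G(n) = 4/n
U = -20/3 (U = -(-5)*4/(-3) = -(-5)*4*(-1/3) = -(-5)*(-4)/3 = -5*4/3 = -20/3 ≈ -6.6667)
(U - 69)*(-33) - 142 = (-20/3 - 69)*(-33) - 142 = -227/3*(-33) - 142 = 2497 - 142 = 2355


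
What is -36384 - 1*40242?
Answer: -76626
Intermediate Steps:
-36384 - 1*40242 = -36384 - 40242 = -76626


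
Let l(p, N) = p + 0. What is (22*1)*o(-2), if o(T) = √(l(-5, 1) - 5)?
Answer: 22*I*√10 ≈ 69.57*I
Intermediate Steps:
l(p, N) = p
o(T) = I*√10 (o(T) = √(-5 - 5) = √(-10) = I*√10)
(22*1)*o(-2) = (22*1)*(I*√10) = 22*(I*√10) = 22*I*√10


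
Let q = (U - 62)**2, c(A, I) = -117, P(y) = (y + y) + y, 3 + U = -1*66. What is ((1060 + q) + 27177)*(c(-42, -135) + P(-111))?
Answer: -20429100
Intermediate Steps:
U = -69 (U = -3 - 1*66 = -3 - 66 = -69)
P(y) = 3*y (P(y) = 2*y + y = 3*y)
q = 17161 (q = (-69 - 62)**2 = (-131)**2 = 17161)
((1060 + q) + 27177)*(c(-42, -135) + P(-111)) = ((1060 + 17161) + 27177)*(-117 + 3*(-111)) = (18221 + 27177)*(-117 - 333) = 45398*(-450) = -20429100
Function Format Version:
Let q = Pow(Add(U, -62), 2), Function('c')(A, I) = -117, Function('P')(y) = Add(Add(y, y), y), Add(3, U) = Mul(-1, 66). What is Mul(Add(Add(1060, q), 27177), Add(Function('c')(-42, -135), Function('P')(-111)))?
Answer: -20429100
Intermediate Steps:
U = -69 (U = Add(-3, Mul(-1, 66)) = Add(-3, -66) = -69)
Function('P')(y) = Mul(3, y) (Function('P')(y) = Add(Mul(2, y), y) = Mul(3, y))
q = 17161 (q = Pow(Add(-69, -62), 2) = Pow(-131, 2) = 17161)
Mul(Add(Add(1060, q), 27177), Add(Function('c')(-42, -135), Function('P')(-111))) = Mul(Add(Add(1060, 17161), 27177), Add(-117, Mul(3, -111))) = Mul(Add(18221, 27177), Add(-117, -333)) = Mul(45398, -450) = -20429100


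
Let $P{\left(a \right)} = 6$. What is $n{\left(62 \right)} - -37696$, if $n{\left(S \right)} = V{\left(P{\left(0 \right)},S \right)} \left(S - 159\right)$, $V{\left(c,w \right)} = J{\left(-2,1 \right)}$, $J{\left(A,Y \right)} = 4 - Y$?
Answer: $37405$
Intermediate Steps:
$V{\left(c,w \right)} = 3$ ($V{\left(c,w \right)} = 4 - 1 = 3$)
$n{\left(S \right)} = -477 + 3 S$ ($n{\left(S \right)} = 3 \left(S - 159\right) = 3 \left(-159 + S\right) = -477 + 3 S$)
$n{\left(62 \right)} - -37696 = \left(-477 + 3 \cdot 62\right) - -37696 = \left(-477 + 186\right) + 37696 = -291 + 37696 = 37405$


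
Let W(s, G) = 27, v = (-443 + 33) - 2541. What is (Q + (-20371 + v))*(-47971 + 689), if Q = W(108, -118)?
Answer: 1101434190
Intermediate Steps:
v = -2951 (v = -410 - 2541 = -2951)
Q = 27
(Q + (-20371 + v))*(-47971 + 689) = (27 + (-20371 - 2951))*(-47971 + 689) = (27 - 23322)*(-47282) = -23295*(-47282) = 1101434190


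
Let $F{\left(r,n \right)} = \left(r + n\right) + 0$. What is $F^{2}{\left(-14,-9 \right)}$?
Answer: $529$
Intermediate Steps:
$F{\left(r,n \right)} = n + r$ ($F{\left(r,n \right)} = \left(n + r\right) + 0 = n + r$)
$F^{2}{\left(-14,-9 \right)} = \left(-9 - 14\right)^{2} = \left(-23\right)^{2} = 529$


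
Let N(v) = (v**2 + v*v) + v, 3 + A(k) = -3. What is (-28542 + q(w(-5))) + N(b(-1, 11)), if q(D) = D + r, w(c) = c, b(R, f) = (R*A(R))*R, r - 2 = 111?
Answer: -28368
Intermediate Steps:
r = 113 (r = 2 + 111 = 113)
A(k) = -6 (A(k) = -3 - 3 = -6)
b(R, f) = -6*R**2 (b(R, f) = (R*(-6))*R = (-6*R)*R = -6*R**2)
q(D) = 113 + D (q(D) = D + 113 = 113 + D)
N(v) = v + 2*v**2 (N(v) = (v**2 + v**2) + v = 2*v**2 + v = v + 2*v**2)
(-28542 + q(w(-5))) + N(b(-1, 11)) = (-28542 + (113 - 5)) + (-6*(-1)**2)*(1 + 2*(-6*(-1)**2)) = (-28542 + 108) + (-6*1)*(1 + 2*(-6*1)) = -28434 - 6*(1 + 2*(-6)) = -28434 - 6*(1 - 12) = -28434 - 6*(-11) = -28434 + 66 = -28368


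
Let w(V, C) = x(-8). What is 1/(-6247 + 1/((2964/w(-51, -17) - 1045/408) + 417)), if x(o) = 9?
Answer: -101153/631902655 ≈ -0.00016008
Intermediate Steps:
w(V, C) = 9
1/(-6247 + 1/((2964/w(-51, -17) - 1045/408) + 417)) = 1/(-6247 + 1/((2964/9 - 1045/408) + 417)) = 1/(-6247 + 1/((2964*(⅑) - 1045*1/408) + 417)) = 1/(-6247 + 1/((988/3 - 1045/408) + 417)) = 1/(-6247 + 1/(44441/136 + 417)) = 1/(-6247 + 1/(101153/136)) = 1/(-6247 + 136/101153) = 1/(-631902655/101153) = -101153/631902655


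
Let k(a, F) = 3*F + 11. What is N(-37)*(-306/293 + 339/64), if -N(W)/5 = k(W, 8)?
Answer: -13955025/18752 ≈ -744.19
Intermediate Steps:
k(a, F) = 11 + 3*F
N(W) = -175 (N(W) = -5*(11 + 3*8) = -5*(11 + 24) = -5*35 = -175)
N(-37)*(-306/293 + 339/64) = -175*(-306/293 + 339/64) = -175*79743/18752 = -13955025/18752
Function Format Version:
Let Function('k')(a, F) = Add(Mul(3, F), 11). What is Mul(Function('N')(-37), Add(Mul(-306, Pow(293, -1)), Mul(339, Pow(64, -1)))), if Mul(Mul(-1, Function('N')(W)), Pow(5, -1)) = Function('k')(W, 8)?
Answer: Rational(-13955025, 18752) ≈ -744.19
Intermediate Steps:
Function('k')(a, F) = Add(11, Mul(3, F))
Function('N')(W) = -175 (Function('N')(W) = Mul(-5, Add(11, Mul(3, 8))) = Mul(-5, Add(11, 24)) = Mul(-5, 35) = -175)
Mul(Function('N')(-37), Add(Mul(-306, Pow(293, -1)), Mul(339, Pow(64, -1)))) = Mul(-175, Add(Mul(-306, Pow(293, -1)), Mul(339, Pow(64, -1)))) = Mul(-175, Add(Mul(-306, Rational(1, 293)), Mul(339, Rational(1, 64)))) = Mul(-175, Add(Rational(-306, 293), Rational(339, 64))) = Mul(-175, Rational(79743, 18752)) = Rational(-13955025, 18752)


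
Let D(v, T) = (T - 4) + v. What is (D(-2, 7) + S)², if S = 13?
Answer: 196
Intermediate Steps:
D(v, T) = -4 + T + v (D(v, T) = (-4 + T) + v = -4 + T + v)
(D(-2, 7) + S)² = ((-4 + 7 - 2) + 13)² = (1 + 13)² = 14² = 196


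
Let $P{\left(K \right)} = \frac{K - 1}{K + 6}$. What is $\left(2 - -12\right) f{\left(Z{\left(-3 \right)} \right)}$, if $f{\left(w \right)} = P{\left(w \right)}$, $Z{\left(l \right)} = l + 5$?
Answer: $\frac{7}{4} \approx 1.75$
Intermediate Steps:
$Z{\left(l \right)} = 5 + l$
$P{\left(K \right)} = \frac{-1 + K}{6 + K}$
$f{\left(w \right)} = \frac{-1 + w}{6 + w}$
$\left(2 - -12\right) f{\left(Z{\left(-3 \right)} \right)} = \left(2 - -12\right) \frac{-1 + \left(5 - 3\right)}{6 + \left(5 - 3\right)} = \left(2 + 12\right) \frac{-1 + 2}{6 + 2} = 14 \cdot \frac{1}{8} \cdot 1 = 14 \cdot \frac{1}{8} = \frac{7}{4}$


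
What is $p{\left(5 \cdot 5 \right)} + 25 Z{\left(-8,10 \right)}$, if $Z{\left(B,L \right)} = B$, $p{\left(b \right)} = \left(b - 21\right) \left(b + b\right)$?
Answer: $0$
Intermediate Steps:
$p{\left(b \right)} = 2 b \left(-21 + b\right)$ ($p{\left(b \right)} = \left(-21 + b\right) 2 b = 2 b \left(-21 + b\right)$)
$p{\left(5 \cdot 5 \right)} + 25 Z{\left(-8,10 \right)} = 2 \cdot 5 \cdot 5 \left(-21 + 5 \cdot 5\right) + 25 \left(-8\right) = 2 \cdot 25 \left(-21 + 25\right) - 200 = 2 \cdot 25 \cdot 4 - 200 = 200 - 200 = 0$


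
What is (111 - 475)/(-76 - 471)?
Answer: 364/547 ≈ 0.66545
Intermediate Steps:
(111 - 475)/(-76 - 471) = -364/(-547) = -364*(-1/547) = 364/547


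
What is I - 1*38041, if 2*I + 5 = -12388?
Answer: -88475/2 ≈ -44238.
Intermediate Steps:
I = -12393/2 (I = -5/2 + (½)*(-12388) = -5/2 - 6194 = -12393/2 ≈ -6196.5)
I - 1*38041 = -12393/2 - 1*38041 = -12393/2 - 38041 = -88475/2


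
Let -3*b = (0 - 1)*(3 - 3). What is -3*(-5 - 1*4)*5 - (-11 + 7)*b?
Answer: 135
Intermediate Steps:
b = 0 (b = -(0 - 1)*(3 - 3)/3 = -(-1)*0/3 = -⅓*0 = 0)
-3*(-5 - 1*4)*5 - (-11 + 7)*b = -3*(-5 - 1*4)*5 - (-11 + 7)*0 = -3*(-5 - 4)*5 - (-4)*0 = -3*(-9)*5 - 1*0 = 27*5 + 0 = 135 + 0 = 135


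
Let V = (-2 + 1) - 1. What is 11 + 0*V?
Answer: 11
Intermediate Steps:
V = -2 (V = -1 - 1 = -2)
11 + 0*V = 11 + 0*(-2) = 11 + 0 = 11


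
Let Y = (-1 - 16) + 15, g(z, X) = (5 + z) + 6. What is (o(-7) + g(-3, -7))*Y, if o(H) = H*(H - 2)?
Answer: -142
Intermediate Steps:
g(z, X) = 11 + z
Y = -2 (Y = -17 + 15 = -2)
o(H) = H*(-2 + H)
(o(-7) + g(-3, -7))*Y = (-7*(-2 - 7) + (11 - 3))*(-2) = (-7*(-9) + 8)*(-2) = (63 + 8)*(-2) = 71*(-2) = -142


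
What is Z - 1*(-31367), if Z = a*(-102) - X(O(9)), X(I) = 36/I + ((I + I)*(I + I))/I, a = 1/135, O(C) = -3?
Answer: 1412561/45 ≈ 31390.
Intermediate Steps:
a = 1/135 ≈ 0.0074074
X(I) = 4*I + 36/I (X(I) = 36/I + ((2*I)*(2*I))/I = 36/I + (4*I**2)/I = 36/I + 4*I = 4*I + 36/I)
Z = 1046/45 (Z = (1/135)*(-102) - (4*(-3) + 36/(-3)) = -34/45 - (-12 + 36*(-1/3)) = -34/45 - (-12 - 12) = -34/45 - 1*(-24) = -34/45 + 24 = 1046/45 ≈ 23.244)
Z - 1*(-31367) = 1046/45 - 1*(-31367) = 1046/45 + 31367 = 1412561/45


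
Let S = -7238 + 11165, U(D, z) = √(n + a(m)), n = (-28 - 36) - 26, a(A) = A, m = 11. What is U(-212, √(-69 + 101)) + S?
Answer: 3927 + I*√79 ≈ 3927.0 + 8.8882*I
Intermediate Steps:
n = -90 (n = -64 - 26 = -90)
U(D, z) = I*√79 (U(D, z) = √(-90 + 11) = √(-79) = I*√79)
S = 3927
U(-212, √(-69 + 101)) + S = I*√79 + 3927 = 3927 + I*√79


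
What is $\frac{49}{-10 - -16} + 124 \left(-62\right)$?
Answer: $- \frac{46079}{6} \approx -7679.8$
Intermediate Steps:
$\frac{49}{-10 - -16} + 124 \left(-62\right) = \frac{49}{-10 + 16} - 7688 = \frac{49}{6} - 7688 = - \frac{46079}{6}$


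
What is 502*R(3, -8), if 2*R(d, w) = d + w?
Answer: -1255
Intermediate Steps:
R(d, w) = d/2 + w/2 (R(d, w) = (d + w)/2 = d/2 + w/2)
502*R(3, -8) = 502*((½)*3 + (½)*(-8)) = 502*(3/2 - 4) = 502*(-5/2) = -1255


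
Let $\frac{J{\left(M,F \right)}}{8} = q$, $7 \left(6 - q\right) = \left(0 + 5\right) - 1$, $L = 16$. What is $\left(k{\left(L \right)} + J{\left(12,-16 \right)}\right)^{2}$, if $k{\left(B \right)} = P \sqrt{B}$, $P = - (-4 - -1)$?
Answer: $\frac{150544}{49} \approx 3072.3$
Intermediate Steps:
$q = \frac{38}{7}$ ($q = 6 - \frac{\left(0 + 5\right) - 1}{7} = 6 - \frac{5 - 1}{7} = 6 - \frac{4}{7} = \frac{38}{7} \approx 5.4286$)
$P = 3$ ($P = - (-4 + 1) = \left(-1\right) \left(-3\right) = 3$)
$J{\left(M,F \right)} = \frac{304}{7}$ ($J{\left(M,F \right)} = 8 \cdot \frac{38}{7} = \frac{304}{7}$)
$k{\left(B \right)} = 3 \sqrt{B}$
$\left(k{\left(L \right)} + J{\left(12,-16 \right)}\right)^{2} = \left(3 \sqrt{16} + \frac{304}{7}\right)^{2} = \left(3 \cdot 4 + \frac{304}{7}\right)^{2} = \left(12 + \frac{304}{7}\right)^{2} = \left(\frac{388}{7}\right)^{2} = \frac{150544}{49}$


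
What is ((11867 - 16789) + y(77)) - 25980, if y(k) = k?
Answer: -30825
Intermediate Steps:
((11867 - 16789) + y(77)) - 25980 = ((11867 - 16789) + 77) - 25980 = (-4922 + 77) - 25980 = -4845 - 25980 = -30825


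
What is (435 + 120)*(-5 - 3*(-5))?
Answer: 5550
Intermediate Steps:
(435 + 120)*(-5 - 3*(-5)) = 555*(-5 + 15) = 555*10 = 5550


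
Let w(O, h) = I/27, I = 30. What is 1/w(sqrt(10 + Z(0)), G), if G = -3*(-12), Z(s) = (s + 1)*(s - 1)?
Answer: 9/10 ≈ 0.90000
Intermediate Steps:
Z(s) = (1 + s)*(-1 + s)
G = 36
w(O, h) = 10/9 (w(O, h) = 30/27 = 30*(1/27) = 10/9)
1/w(sqrt(10 + Z(0)), G) = 1/(10/9) = 9/10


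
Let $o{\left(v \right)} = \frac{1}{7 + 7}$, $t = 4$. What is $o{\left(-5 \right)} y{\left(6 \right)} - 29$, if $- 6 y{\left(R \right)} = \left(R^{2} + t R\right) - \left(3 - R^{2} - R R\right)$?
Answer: $- \frac{855}{28} \approx -30.536$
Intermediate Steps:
$o{\left(v \right)} = \frac{1}{14}$
$y{\left(R \right)} = \frac{1}{2} - \frac{2 R}{3} - \frac{R^{2}}{2}$ ($y{\left(R \right)} = - \frac{\left(R^{2} + 4 R\right) - \left(3 - R^{2} - R R\right)}{6} = - \frac{\left(R^{2} + 4 R\right) + \left(\left(R^{2} + R^{2}\right) - 3\right)}{6} = - \frac{\left(R^{2} + 4 R\right) + \left(2 R^{2} - 3\right)}{6} = - \frac{\left(R^{2} + 4 R\right) + \left(-3 + 2 R^{2}\right)}{6} = - \frac{-3 + 3 R^{2} + 4 R}{6} = \frac{1}{2} - \frac{2 R}{3} - \frac{R^{2}}{2}$)
$o{\left(-5 \right)} y{\left(6 \right)} - 29 = \frac{\frac{1}{2} - 4 - \frac{6^{2}}{2}}{14} - 29 = \frac{\frac{1}{2} - 4 - 18}{14} - 29 = \frac{1}{14} \left(- \frac{43}{2}\right) - 29 = - \frac{43}{28} - 29 = - \frac{855}{28}$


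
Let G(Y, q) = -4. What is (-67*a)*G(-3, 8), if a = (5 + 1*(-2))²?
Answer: 2412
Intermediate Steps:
a = 9 (a = (5 - 2)² = 3² = 9)
(-67*a)*G(-3, 8) = -67*9*(-4) = -603*(-4) = 2412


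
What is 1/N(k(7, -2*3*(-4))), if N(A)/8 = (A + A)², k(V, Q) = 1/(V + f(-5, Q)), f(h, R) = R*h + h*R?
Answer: 54289/32 ≈ 1696.5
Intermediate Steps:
f(h, R) = 2*R*h (f(h, R) = R*h + R*h = 2*R*h)
k(V, Q) = 1/(V - 10*Q) (k(V, Q) = 1/(V + 2*Q*(-5)) = 1/(V - 10*Q))
N(A) = 32*A² (N(A) = 8*(A + A)² = 8*(2*A)² = 8*(4*A²) = 32*A²)
1/N(k(7, -2*3*(-4))) = 1/(32*(1/(7 - 10*(-2*3)*(-4)))²) = 1/(32*(1/(7 - (-60)*(-4)))²) = 1/(32*(1/(7 - 10*24))²) = 1/(32*(1/(7 - 240))²) = 1/(32*(1/(-233))²) = 1/(32*(-1/233)²) = 1/(32*(1/54289)) = 1/(32/54289) = 54289/32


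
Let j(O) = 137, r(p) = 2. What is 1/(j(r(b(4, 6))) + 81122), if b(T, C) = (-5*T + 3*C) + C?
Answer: 1/81259 ≈ 1.2306e-5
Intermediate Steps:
b(T, C) = -5*T + 4*C
1/(j(r(b(4, 6))) + 81122) = 1/(137 + 81122) = 1/81259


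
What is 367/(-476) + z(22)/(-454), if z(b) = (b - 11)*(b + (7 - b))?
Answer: -101635/108052 ≈ -0.94061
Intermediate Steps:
z(b) = -77 + 7*b (z(b) = (-11 + b)*7 = -77 + 7*b)
367/(-476) + z(22)/(-454) = 367/(-476) + (-77 + 7*22)/(-454) = 367*(-1/476) + (-77 + 154)*(-1/454) = -367/476 + 77*(-1/454) = -367/476 - 77/454 = -101635/108052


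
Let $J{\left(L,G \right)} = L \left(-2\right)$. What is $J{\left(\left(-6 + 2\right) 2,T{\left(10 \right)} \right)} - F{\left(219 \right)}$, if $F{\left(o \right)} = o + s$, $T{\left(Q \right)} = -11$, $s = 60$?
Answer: $-263$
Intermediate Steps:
$J{\left(L,G \right)} = - 2 L$
$F{\left(o \right)} = 60 + o$ ($F{\left(o \right)} = o + 60 = 60 + o$)
$J{\left(\left(-6 + 2\right) 2,T{\left(10 \right)} \right)} - F{\left(219 \right)} = - 2 \left(-6 + 2\right) 2 - \left(60 + 219\right) = - 2 \left(\left(-4\right) 2\right) - 279 = \left(-2\right) \left(-8\right) - 279 = 16 - 279 = -263$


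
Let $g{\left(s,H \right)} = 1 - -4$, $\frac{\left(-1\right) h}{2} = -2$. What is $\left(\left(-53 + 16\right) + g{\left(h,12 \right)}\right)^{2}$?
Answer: $1024$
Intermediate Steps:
$h = 4$ ($h = \left(-2\right) \left(-2\right) = 4$)
$g{\left(s,H \right)} = 5$ ($g{\left(s,H \right)} = 1 + 4 = 5$)
$\left(\left(-53 + 16\right) + g{\left(h,12 \right)}\right)^{2} = \left(\left(-53 + 16\right) + 5\right)^{2} = \left(-37 + 5\right)^{2} = \left(-32\right)^{2} = 1024$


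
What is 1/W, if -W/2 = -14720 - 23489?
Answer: 1/76418 ≈ 1.3086e-5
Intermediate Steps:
W = 76418 (W = -2*(-14720 - 23489) = -2*(-38209) = 76418)
1/W = 1/76418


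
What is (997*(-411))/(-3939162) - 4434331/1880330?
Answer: -1391420915626/617243706955 ≈ -2.2542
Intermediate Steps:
(997*(-411))/(-3939162) - 4434331/1880330 = -409767*(-1/3939162) - 4434331*1/1880330 = 136589/1313054 - 4434331/1880330 = -1391420915626/617243706955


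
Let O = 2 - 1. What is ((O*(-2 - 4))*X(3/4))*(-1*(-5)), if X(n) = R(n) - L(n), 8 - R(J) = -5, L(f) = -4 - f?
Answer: -1065/2 ≈ -532.50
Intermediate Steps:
O = 1
R(J) = 13 (R(J) = 8 - 1*(-5) = 8 + 5 = 13)
X(n) = 17 + n (X(n) = 13 - (-4 - n) = 13 + (4 + n) = 17 + n)
((O*(-2 - 4))*X(3/4))*(-1*(-5)) = ((1*(-2 - 4))*(17 + 3/4))*(-1*(-5)) = ((1*(-6))*(17 + 3*(¼)))*5 = -6*(17 + ¾)*5 = -6*71/4*5 = -213/2*5 = -1065/2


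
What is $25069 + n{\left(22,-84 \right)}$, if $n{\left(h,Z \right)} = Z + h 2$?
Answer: $25029$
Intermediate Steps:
$n{\left(h,Z \right)} = Z + 2 h$
$25069 + n{\left(22,-84 \right)} = 25069 + \left(-84 + 2 \cdot 22\right) = 25069 + \left(-84 + 44\right) = 25069 - 40 = 25029$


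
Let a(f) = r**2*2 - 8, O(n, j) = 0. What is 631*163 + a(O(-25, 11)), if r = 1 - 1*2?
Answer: 102847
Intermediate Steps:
r = -1 (r = 1 - 2 = -1)
a(f) = -6 (a(f) = (-1)**2*2 - 8 = 1*2 - 8 = 2 - 8 = -6)
631*163 + a(O(-25, 11)) = 631*163 - 6 = 102853 - 6 = 102847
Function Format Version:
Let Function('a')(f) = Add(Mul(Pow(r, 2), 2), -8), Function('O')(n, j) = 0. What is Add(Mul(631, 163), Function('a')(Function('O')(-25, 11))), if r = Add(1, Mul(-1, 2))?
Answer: 102847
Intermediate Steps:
r = -1 (r = Add(1, -2) = -1)
Function('a')(f) = -6 (Function('a')(f) = Add(Mul(Pow(-1, 2), 2), -8) = Add(Mul(1, 2), -8) = Add(2, -8) = -6)
Add(Mul(631, 163), Function('a')(Function('O')(-25, 11))) = Add(Mul(631, 163), -6) = Add(102853, -6) = 102847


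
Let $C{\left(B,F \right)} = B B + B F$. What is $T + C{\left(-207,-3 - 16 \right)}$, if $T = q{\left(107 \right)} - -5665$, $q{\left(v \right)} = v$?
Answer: $52554$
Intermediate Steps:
$C{\left(B,F \right)} = B^{2} + B F$
$T = 5772$ ($T = 107 - -5665 = 107 + 5665 = 5772$)
$T + C{\left(-207,-3 - 16 \right)} = 5772 - 207 \left(-207 - 19\right) = 5772 - -46782 = 5772 + 46782 = 52554$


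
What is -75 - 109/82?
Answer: -6259/82 ≈ -76.329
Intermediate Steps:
-75 - 109/82 = -6259/82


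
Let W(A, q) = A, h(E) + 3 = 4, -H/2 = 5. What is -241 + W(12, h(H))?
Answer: -229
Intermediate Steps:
H = -10 (H = -2*5 = -10)
h(E) = 1 (h(E) = -3 + 4 = 1)
-241 + W(12, h(H)) = -241 + 12 = -229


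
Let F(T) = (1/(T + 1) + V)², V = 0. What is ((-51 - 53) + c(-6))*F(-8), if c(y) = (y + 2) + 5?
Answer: -103/49 ≈ -2.1020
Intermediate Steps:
c(y) = 7 + y (c(y) = (2 + y) + 5 = 7 + y)
F(T) = (1 + T)⁻² (F(T) = (1/(T + 1) + 0)² = (1/(1 + T) + 0)² = (1/(1 + T))² = (1 + T)⁻²)
((-51 - 53) + c(-6))*F(-8) = ((-51 - 53) + (7 - 6))/(1 - 8)² = (-104 + 1)/(-7)² = -103*1/49 = -103/49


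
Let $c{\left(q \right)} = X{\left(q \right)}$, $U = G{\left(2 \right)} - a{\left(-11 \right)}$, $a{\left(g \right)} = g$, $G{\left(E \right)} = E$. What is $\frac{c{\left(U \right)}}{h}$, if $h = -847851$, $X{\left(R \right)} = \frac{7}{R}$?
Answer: $- \frac{7}{11022063} \approx -6.3509 \cdot 10^{-7}$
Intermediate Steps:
$U = 13$ ($U = 2 - -11 = 2 + 11 = 13$)
$c{\left(q \right)} = \frac{7}{q}$
$\frac{c{\left(U \right)}}{h} = \frac{7 \cdot \frac{1}{13}}{-847851} = 7 \cdot \frac{1}{13} \left(- \frac{1}{847851}\right) = \frac{7}{13} \left(- \frac{1}{847851}\right) = - \frac{7}{11022063}$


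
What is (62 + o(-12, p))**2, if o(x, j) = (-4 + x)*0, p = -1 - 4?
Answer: 3844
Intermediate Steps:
p = -5
o(x, j) = 0
(62 + o(-12, p))**2 = (62 + 0)**2 = 62**2 = 3844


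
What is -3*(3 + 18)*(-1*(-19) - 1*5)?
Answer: -882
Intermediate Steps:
-3*(3 + 18)*(-1*(-19) - 1*5) = -63*(19 - 5) = -63*14 = -3*294 = -882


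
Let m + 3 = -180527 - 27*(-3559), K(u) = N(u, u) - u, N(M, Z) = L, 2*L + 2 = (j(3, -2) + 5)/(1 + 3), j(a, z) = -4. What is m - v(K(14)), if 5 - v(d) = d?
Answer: -675655/8 ≈ -84457.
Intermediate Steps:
L = -7/8 (L = -1 + ((-4 + 5)/(1 + 3))/2 = -1 + (1/4)/2 = -1 + (1*(¼))/2 = -1 + (½)*(¼) = -1 + ⅛ = -7/8 ≈ -0.87500)
N(M, Z) = -7/8
K(u) = -7/8 - u
v(d) = 5 - d
m = -84437 (m = -3 + (-180527 - 27*(-3559)) = -3 + (-180527 + 96093) = -3 - 84434 = -84437)
m - v(K(14)) = -84437 - (5 - (-7/8 - 1*14)) = -84437 - (5 - (-7/8 - 14)) = -84437 - (5 - 1*(-119/8)) = -84437 - (5 + 119/8) = -84437 - 1*159/8 = -84437 - 159/8 = -675655/8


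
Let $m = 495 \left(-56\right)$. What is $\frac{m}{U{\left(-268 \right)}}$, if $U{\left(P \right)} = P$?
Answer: $\frac{6930}{67} \approx 103.43$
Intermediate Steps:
$m = -27720$
$\frac{m}{U{\left(-268 \right)}} = - \frac{27720}{-268} = \left(-27720\right) \left(- \frac{1}{268}\right) = \frac{6930}{67}$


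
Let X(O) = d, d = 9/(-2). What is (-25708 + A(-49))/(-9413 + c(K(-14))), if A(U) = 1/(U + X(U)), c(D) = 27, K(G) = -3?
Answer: 1375379/502151 ≈ 2.7390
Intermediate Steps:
d = -9/2 (d = 9*(-1/2) = -9/2 ≈ -4.5000)
X(O) = -9/2
A(U) = 1/(-9/2 + U) (A(U) = 1/(U - 9/2) = 1/(-9/2 + U))
(-25708 + A(-49))/(-9413 + c(K(-14))) = (-25708 + 2/(-9 + 2*(-49)))/(-9413 + 27) = (-25708 + 2/(-9 - 98))/(-9386) = (-25708 + 2/(-107))*(-1/9386) = (-25708 + 2*(-1/107))*(-1/9386) = (-25708 - 2/107)*(-1/9386) = -2750758/107*(-1/9386) = 1375379/502151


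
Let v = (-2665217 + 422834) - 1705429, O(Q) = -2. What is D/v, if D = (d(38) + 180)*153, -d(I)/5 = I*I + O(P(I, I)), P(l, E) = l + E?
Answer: 537795/1973906 ≈ 0.27245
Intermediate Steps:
P(l, E) = E + l
d(I) = 10 - 5*I² (d(I) = -5*(I*I - 2) = -5*(I² - 2) = -5*(-2 + I²) = 10 - 5*I²)
D = -1075590 (D = ((10 - 5*38²) + 180)*153 = ((10 - 5*1444) + 180)*153 = ((10 - 7220) + 180)*153 = (-7210 + 180)*153 = -7030*153 = -1075590)
v = -3947812 (v = -2242383 - 1705429 = -3947812)
D/v = -1075590/(-3947812) = -1075590*(-1/3947812) = 537795/1973906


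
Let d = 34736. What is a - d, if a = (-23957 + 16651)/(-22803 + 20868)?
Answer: -67206854/1935 ≈ -34732.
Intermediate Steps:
a = 7306/1935 (a = -7306/(-1935) = -7306*(-1/1935) = 7306/1935 ≈ 3.7757)
a - d = 7306/1935 - 1*34736 = 7306/1935 - 34736 = -67206854/1935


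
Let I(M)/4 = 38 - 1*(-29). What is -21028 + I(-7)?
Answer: -20760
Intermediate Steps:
I(M) = 268 (I(M) = 4*(38 - 1*(-29)) = 4*(38 + 29) = 4*67 = 268)
-21028 + I(-7) = -21028 + 268 = -20760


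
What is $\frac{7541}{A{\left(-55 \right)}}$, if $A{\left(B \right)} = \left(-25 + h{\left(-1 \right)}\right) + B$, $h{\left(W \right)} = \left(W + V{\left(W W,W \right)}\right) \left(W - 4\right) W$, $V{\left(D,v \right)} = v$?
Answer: $- \frac{7541}{90} \approx -83.789$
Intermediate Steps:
$h{\left(W \right)} = 2 W^{2} \left(-4 + W\right)$ ($h{\left(W \right)} = \left(W + W\right) \left(W - 4\right) W = 2 W \left(-4 + W\right) W = 2 W^{2} \left(-4 + W\right)$)
$A{\left(B \right)} = -35 + B$ ($A{\left(B \right)} = \left(-25 + 2 \left(-1\right)^{2} \left(-4 - 1\right)\right) + B = \left(-25 + 2 \cdot 1 \left(-5\right)\right) + B = \left(-25 - 10\right) + B = -35 + B$)
$\frac{7541}{A{\left(-55 \right)}} = \frac{7541}{-35 - 55} = \frac{7541}{-90} = 7541 \left(- \frac{1}{90}\right) = - \frac{7541}{90}$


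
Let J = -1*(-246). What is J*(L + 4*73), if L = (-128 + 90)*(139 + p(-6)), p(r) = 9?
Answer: -1311672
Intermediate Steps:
L = -5624 (L = (-128 + 90)*(139 + 9) = -38*148 = -5624)
J = 246
J*(L + 4*73) = 246*(-5624 + 4*73) = 246*(-5624 + 292) = 246*(-5332) = -1311672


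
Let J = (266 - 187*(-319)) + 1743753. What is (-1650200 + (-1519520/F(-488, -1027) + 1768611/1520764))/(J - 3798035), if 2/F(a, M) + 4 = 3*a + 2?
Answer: -1691329789650051/3032955453332 ≈ -557.65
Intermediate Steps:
F(a, M) = 2/(-2 + 3*a) (F(a, M) = 2/(-4 + (3*a + 2)) = 2/(-4 + (2 + 3*a)) = 2/(-2 + 3*a))
J = 1803672 (J = (266 + 59653) + 1743753 = 59919 + 1743753 = 1803672)
(-1650200 + (-1519520/F(-488, -1027) + 1768611/1520764))/(J - 3798035) = (-1650200 + (-1519520/(2/(-2 + 3*(-488))) + 1768611/1520764))/(1803672 - 3798035) = (-1650200 + (-1519520/(2/(-2 - 1464)) + 1768611*(1/1520764)))/(-1994363) = (-1650200 + (-1519520/(2/(-1466)) + 1768611/1520764))*(-1/1994363) = (-1650200 + (-1519520/(2*(-1/1466)) + 1768611/1520764))*(-1/1994363) = (-1650200 + (-1519520/(-1/733) + 1768611/1520764))*(-1/1994363) = (-1650200 + (-1519520*(-733) + 1768611/1520764))*(-1/1994363) = (-1650200 + (1113808160 + 1768611/1520764))*(-1/1994363) = (-1650200 + 1693839354402851/1520764)*(-1/1994363) = (1691329789650051/1520764)*(-1/1994363) = -1691329789650051/3032955453332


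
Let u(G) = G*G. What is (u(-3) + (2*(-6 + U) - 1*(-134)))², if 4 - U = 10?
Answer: 14161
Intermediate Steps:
U = -6 (U = 4 - 1*10 = 4 - 10 = -6)
u(G) = G²
(u(-3) + (2*(-6 + U) - 1*(-134)))² = ((-3)² + (2*(-6 - 6) - 1*(-134)))² = (9 + (2*(-12) + 134))² = (9 + (-24 + 134))² = (9 + 110)² = 119² = 14161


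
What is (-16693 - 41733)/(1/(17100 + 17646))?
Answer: -2030069796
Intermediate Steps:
(-16693 - 41733)/(1/(17100 + 17646)) = -58426/(1/34746) = -58426/1/34746 = -58426*34746 = -2030069796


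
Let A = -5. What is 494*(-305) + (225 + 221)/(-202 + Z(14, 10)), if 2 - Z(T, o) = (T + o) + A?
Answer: -32997176/219 ≈ -1.5067e+5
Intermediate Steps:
Z(T, o) = 7 - T - o (Z(T, o) = 2 - ((T + o) - 5) = 2 - (-5 + T + o) = 2 + (5 - T - o) = 7 - T - o)
494*(-305) + (225 + 221)/(-202 + Z(14, 10)) = 494*(-305) + (225 + 221)/(-202 + (7 - 1*14 - 1*10)) = -150670 + 446/(-202 + (7 - 14 - 10)) = -150670 + 446/(-202 - 17) = -150670 + 446/(-219) = -150670 + 446*(-1/219) = -150670 - 446/219 = -32997176/219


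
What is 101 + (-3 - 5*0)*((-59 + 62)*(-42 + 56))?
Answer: -25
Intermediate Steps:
101 + (-3 - 5*0)*((-59 + 62)*(-42 + 56)) = 101 + (-3 + 0)*(3*14) = 101 - 3*42 = 101 - 126 = -25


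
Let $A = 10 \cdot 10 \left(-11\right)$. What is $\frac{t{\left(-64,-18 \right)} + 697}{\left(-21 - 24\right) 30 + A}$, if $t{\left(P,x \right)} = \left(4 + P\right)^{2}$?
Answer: $- \frac{4297}{2450} \approx -1.7539$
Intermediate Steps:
$A = -1100$ ($A = 100 \left(-11\right) = -1100$)
$\frac{t{\left(-64,-18 \right)} + 697}{\left(-21 - 24\right) 30 + A} = \frac{\left(4 - 64\right)^{2} + 697}{\left(-21 - 24\right) 30 - 1100} = \frac{\left(-60\right)^{2} + 697}{\left(-45\right) 30 - 1100} = \frac{3600 + 697}{-1350 - 1100} = \frac{4297}{-2450} = 4297 \left(- \frac{1}{2450}\right) = - \frac{4297}{2450}$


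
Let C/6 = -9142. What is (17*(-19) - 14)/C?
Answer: 337/54852 ≈ 0.0061438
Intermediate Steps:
C = -54852 (C = 6*(-9142) = -54852)
(17*(-19) - 14)/C = (17*(-19) - 14)/(-54852) = (-323 - 14)*(-1/54852) = -337*(-1/54852) = 337/54852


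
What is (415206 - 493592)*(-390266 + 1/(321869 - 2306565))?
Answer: 4336757907798063/141764 ≈ 3.0591e+10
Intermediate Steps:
(415206 - 493592)*(-390266 + 1/(321869 - 2306565)) = -78386*(-390266 + 1/(-1984696)) = -78386*(-390266 - 1/1984696) = -78386*(-774559369137/1984696) = 4336757907798063/141764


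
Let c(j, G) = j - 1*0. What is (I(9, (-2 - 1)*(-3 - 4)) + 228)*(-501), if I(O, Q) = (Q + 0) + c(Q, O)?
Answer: -135270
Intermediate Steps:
c(j, G) = j (c(j, G) = j + 0 = j)
I(O, Q) = 2*Q (I(O, Q) = (Q + 0) + Q = Q + Q = 2*Q)
(I(9, (-2 - 1)*(-3 - 4)) + 228)*(-501) = (2*((-2 - 1)*(-3 - 4)) + 228)*(-501) = (2*(-3*(-7)) + 228)*(-501) = (2*21 + 228)*(-501) = (42 + 228)*(-501) = 270*(-501) = -135270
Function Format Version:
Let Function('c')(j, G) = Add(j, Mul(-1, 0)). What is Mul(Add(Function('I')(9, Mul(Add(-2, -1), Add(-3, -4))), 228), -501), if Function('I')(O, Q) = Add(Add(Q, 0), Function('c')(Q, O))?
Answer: -135270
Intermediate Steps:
Function('c')(j, G) = j (Function('c')(j, G) = Add(j, 0) = j)
Function('I')(O, Q) = Mul(2, Q) (Function('I')(O, Q) = Add(Add(Q, 0), Q) = Add(Q, Q) = Mul(2, Q))
Mul(Add(Function('I')(9, Mul(Add(-2, -1), Add(-3, -4))), 228), -501) = Mul(Add(Mul(2, Mul(Add(-2, -1), Add(-3, -4))), 228), -501) = Mul(Add(Mul(2, Mul(-3, -7)), 228), -501) = Mul(Add(Mul(2, 21), 228), -501) = Mul(Add(42, 228), -501) = Mul(270, -501) = -135270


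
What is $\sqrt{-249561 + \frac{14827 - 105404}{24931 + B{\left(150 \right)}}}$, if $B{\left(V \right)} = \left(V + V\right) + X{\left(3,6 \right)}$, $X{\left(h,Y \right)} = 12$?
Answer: $\frac{10 i \sqrt{1590248139127}}{25243} \approx 499.56 i$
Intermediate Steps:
$B{\left(V \right)} = 12 + 2 V$ ($B{\left(V \right)} = \left(V + V\right) + 12 = 2 V + 12 = 12 + 2 V$)
$\sqrt{-249561 + \frac{14827 - 105404}{24931 + B{\left(150 \right)}}} = \sqrt{-249561 + \frac{14827 - 105404}{24931 + \left(12 + 2 \cdot 150\right)}} = \sqrt{-249561 - \frac{90577}{24931 + \left(12 + 300\right)}} = \sqrt{-249561 - \frac{90577}{24931 + 312}} = \sqrt{-249561 - \frac{90577}{25243}} = \sqrt{- \frac{6299758900}{25243}} = \frac{10 i \sqrt{1590248139127}}{25243}$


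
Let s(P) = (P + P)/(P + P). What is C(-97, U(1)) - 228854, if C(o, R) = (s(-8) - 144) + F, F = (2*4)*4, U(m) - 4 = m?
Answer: -228965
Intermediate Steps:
U(m) = 4 + m
F = 32 (F = 8*4 = 32)
s(P) = 1 (s(P) = (2*P)/((2*P)) = (2*P)*(1/(2*P)) = 1)
C(o, R) = -111 (C(o, R) = (1 - 144) + 32 = -143 + 32 = -111)
C(-97, U(1)) - 228854 = -111 - 228854 = -228965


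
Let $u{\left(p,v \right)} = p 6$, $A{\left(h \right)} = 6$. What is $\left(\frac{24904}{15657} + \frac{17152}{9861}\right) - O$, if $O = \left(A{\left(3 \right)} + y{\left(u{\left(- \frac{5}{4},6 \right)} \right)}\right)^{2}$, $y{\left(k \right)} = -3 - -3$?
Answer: $- \frac{1681348388}{51464559} \approx -32.67$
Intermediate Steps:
$u{\left(p,v \right)} = 6 p$
$y{\left(k \right)} = 0$ ($y{\left(k \right)} = -3 + 3 = 0$)
$O = 36$ ($O = \left(6 + 0\right)^{2} = 6^{2} = 36$)
$\left(\frac{24904}{15657} + \frac{17152}{9861}\right) - O = \left(\frac{24904}{15657} + \frac{17152}{9861}\right) - 36 = \frac{171375736}{51464559} - 36 = - \frac{1681348388}{51464559}$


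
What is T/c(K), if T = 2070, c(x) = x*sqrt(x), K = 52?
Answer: 1035*sqrt(13)/676 ≈ 5.5203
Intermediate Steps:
c(x) = x**(3/2)
T/c(K) = 2070/(52**(3/2)) = 2070/((104*sqrt(13))) = 2070*(sqrt(13)/1352) = 1035*sqrt(13)/676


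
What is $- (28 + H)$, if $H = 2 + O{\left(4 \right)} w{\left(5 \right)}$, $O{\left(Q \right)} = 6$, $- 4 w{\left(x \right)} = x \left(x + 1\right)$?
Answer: $15$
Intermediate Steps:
$w{\left(x \right)} = - \frac{x \left(1 + x\right)}{4}$ ($w{\left(x \right)} = - \frac{x \left(x + 1\right)}{4} = - \frac{x \left(1 + x\right)}{4}$)
$H = -43$ ($H = 2 + 6 \left(\left(- \frac{1}{4}\right) 5 \left(1 + 5\right)\right) = 2 + 6 \left(\left(- \frac{1}{4}\right) 5 \cdot 6\right) = 2 + 6 \left(- \frac{15}{2}\right) = 2 - 45 = -43$)
$- (28 + H) = - (28 - 43) = \left(-1\right) \left(-15\right) = 15$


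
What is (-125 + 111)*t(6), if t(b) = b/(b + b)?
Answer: -7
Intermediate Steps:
t(b) = 1/2 (t(b) = b/((2*b)) = b*(1/(2*b)) = 1/2)
(-125 + 111)*t(6) = (-125 + 111)*(1/2) = -14*1/2 = -7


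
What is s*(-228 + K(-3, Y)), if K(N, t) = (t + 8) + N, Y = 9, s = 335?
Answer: -71690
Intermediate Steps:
K(N, t) = 8 + N + t (K(N, t) = (8 + t) + N = 8 + N + t)
s*(-228 + K(-3, Y)) = 335*(-228 + (8 - 3 + 9)) = 335*(-228 + 14) = 335*(-214) = -71690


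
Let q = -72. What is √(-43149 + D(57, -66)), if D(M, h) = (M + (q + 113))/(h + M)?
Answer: I*√388439/3 ≈ 207.75*I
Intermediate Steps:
D(M, h) = (41 + M)/(M + h) (D(M, h) = (M + (-72 + 113))/(h + M) = (M + 41)/(M + h) = (41 + M)/(M + h))
√(-43149 + D(57, -66)) = √(-43149 + (41 + 57)/(57 - 66)) = √(-43149 + 98/(-9)) = √(-43149 - ⅑*98) = √(-43149 - 98/9) = √(-388439/9) = I*√388439/3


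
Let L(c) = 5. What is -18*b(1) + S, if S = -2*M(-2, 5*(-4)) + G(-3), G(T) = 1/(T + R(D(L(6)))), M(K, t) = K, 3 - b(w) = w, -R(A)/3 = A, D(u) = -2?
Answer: -95/3 ≈ -31.667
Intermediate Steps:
R(A) = -3*A
b(w) = 3 - w
G(T) = 1/(6 + T) (G(T) = 1/(T - 3*(-2)) = 1/(T + 6) = 1/(6 + T))
S = 13/3 (S = -2*(-2) + 1/(6 - 3) = 4 + 1/3 = 4 + ⅓ = 13/3 ≈ 4.3333)
-18*b(1) + S = -18*(3 - 1*1) + 13/3 = -18*(3 - 1) + 13/3 = -18*2 + 13/3 = -36 + 13/3 = -95/3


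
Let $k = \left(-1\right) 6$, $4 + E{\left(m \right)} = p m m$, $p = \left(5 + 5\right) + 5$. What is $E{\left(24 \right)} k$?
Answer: $-51816$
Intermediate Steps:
$p = 15$ ($p = 10 + 5 = 15$)
$E{\left(m \right)} = -4 + 15 m^{2}$ ($E{\left(m \right)} = -4 + 15 m m = -4 + 15 m^{2}$)
$k = -6$
$E{\left(24 \right)} k = \left(-4 + 15 \cdot 24^{2}\right) \left(-6\right) = \left(-4 + 15 \cdot 576\right) \left(-6\right) = \left(-4 + 8640\right) \left(-6\right) = 8636 \left(-6\right) = -51816$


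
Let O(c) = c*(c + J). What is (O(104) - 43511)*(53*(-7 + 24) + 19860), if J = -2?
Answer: -683099183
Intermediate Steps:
O(c) = c*(-2 + c) (O(c) = c*(c - 2) = c*(-2 + c))
(O(104) - 43511)*(53*(-7 + 24) + 19860) = (104*(-2 + 104) - 43511)*(53*(-7 + 24) + 19860) = (104*102 - 43511)*(53*17 + 19860) = (10608 - 43511)*(901 + 19860) = -32903*20761 = -683099183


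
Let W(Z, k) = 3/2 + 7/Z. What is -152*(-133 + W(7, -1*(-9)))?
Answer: 19836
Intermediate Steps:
W(Z, k) = 3/2 + 7/Z (W(Z, k) = 3*(½) + 7/Z = 3/2 + 7/Z)
-152*(-133 + W(7, -1*(-9))) = -152*(-133 + (3/2 + 7/7)) = -152*(-133 + (3/2 + 7*(⅐))) = -152*(-133 + (3/2 + 1)) = -152*(-133 + 5/2) = -152*(-261/2) = 19836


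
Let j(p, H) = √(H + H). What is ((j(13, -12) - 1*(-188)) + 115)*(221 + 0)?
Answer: 66963 + 442*I*√6 ≈ 66963.0 + 1082.7*I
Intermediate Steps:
j(p, H) = √2*√H (j(p, H) = √(2*H) = √2*√H)
((j(13, -12) - 1*(-188)) + 115)*(221 + 0) = ((√2*√(-12) - 1*(-188)) + 115)*(221 + 0) = ((√2*(2*I*√3) + 188) + 115)*221 = ((2*I*√6 + 188) + 115)*221 = ((188 + 2*I*√6) + 115)*221 = (303 + 2*I*√6)*221 = 66963 + 442*I*√6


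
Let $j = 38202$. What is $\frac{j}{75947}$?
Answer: $\frac{38202}{75947} \approx 0.50301$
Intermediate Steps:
$\frac{j}{75947} = \frac{38202}{75947}$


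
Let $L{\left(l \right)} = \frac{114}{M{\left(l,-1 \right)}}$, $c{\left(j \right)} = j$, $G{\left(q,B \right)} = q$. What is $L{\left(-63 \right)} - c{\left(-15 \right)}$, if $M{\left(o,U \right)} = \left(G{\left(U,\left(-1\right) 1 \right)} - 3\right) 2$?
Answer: $\frac{3}{4} \approx 0.75$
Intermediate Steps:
$M{\left(o,U \right)} = -6 + 2 U$ ($M{\left(o,U \right)} = \left(U - 3\right) 2 = \left(-3 + U\right) 2 = -6 + 2 U$)
$L{\left(l \right)} = - \frac{57}{4}$ ($L{\left(l \right)} = \frac{114}{-6 + 2 \left(-1\right)} = \frac{114}{-6 - 2} = \frac{114}{-8} = 114 \left(- \frac{1}{8}\right) = - \frac{57}{4}$)
$L{\left(-63 \right)} - c{\left(-15 \right)} = - \frac{57}{4} - -15 = - \frac{57}{4} + 15 = \frac{3}{4}$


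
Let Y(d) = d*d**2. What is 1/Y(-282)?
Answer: -1/22425768 ≈ -4.4592e-8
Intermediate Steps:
Y(d) = d**3
1/Y(-282) = 1/((-282)**3) = 1/(-22425768) = -1/22425768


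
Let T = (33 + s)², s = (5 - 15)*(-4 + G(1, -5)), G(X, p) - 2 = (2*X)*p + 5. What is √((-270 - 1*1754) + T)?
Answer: √8585 ≈ 92.655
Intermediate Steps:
G(X, p) = 7 + 2*X*p (G(X, p) = 2 + ((2*X)*p + 5) = 2 + (2*X*p + 5) = 2 + (5 + 2*X*p) = 7 + 2*X*p)
s = 70 (s = (5 - 15)*(-4 + (7 + 2*1*(-5))) = -10*(-4 + (7 - 10)) = -10*(-4 - 3) = -10*(-7) = 70)
T = 10609 (T = (33 + 70)² = 103² = 10609)
√((-270 - 1*1754) + T) = √((-270 - 1*1754) + 10609) = √((-270 - 1754) + 10609) = √(-2024 + 10609) = √8585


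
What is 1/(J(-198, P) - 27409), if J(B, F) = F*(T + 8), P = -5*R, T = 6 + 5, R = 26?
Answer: -1/29879 ≈ -3.3468e-5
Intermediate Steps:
T = 11
P = -130 (P = -5*26 = -130)
J(B, F) = 19*F (J(B, F) = F*(11 + 8) = F*19 = 19*F)
1/(J(-198, P) - 27409) = 1/(19*(-130) - 27409) = 1/(-2470 - 27409) = 1/(-29879) = -1/29879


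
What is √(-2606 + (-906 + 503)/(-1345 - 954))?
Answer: I*√113825029/209 ≈ 51.047*I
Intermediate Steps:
√(-2606 + (-906 + 503)/(-1345 - 954)) = √(-2606 - 403/(-2299)) = √(-2606 - 403*(-1/2299)) = √(-2606 + 403/2299) = √(-5990791/2299) = I*√113825029/209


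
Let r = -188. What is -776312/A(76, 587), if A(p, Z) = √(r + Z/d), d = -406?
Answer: 776312*I*√31227490/76915 ≈ 56402.0*I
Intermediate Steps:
A(p, Z) = √(-188 - Z/406) (A(p, Z) = √(-188 + Z/(-406)) = √(-188 + Z*(-1/406)) = √(-188 - Z/406))
-776312/A(76, 587) = -776312*406/√(-30989168 - 406*587) = -776312*406/√(-30989168 - 238322) = -776312*(-I*√31227490/76915) = -(-776312)*I*√31227490/76915 = 776312*I*√31227490/76915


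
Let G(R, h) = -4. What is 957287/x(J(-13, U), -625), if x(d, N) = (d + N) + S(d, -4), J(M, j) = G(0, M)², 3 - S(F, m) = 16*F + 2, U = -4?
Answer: -957287/864 ≈ -1108.0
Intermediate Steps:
S(F, m) = 1 - 16*F (S(F, m) = 3 - (16*F + 2) = 3 - (2 + 16*F) = 3 + (-2 - 16*F) = 1 - 16*F)
J(M, j) = 16 (J(M, j) = (-4)² = 16)
x(d, N) = 1 + N - 15*d (x(d, N) = (d + N) + (1 - 16*d) = (N + d) + (1 - 16*d) = 1 + N - 15*d)
957287/x(J(-13, U), -625) = 957287/(1 - 625 - 15*16) = 957287/(1 - 625 - 240) = 957287/(-864) = 957287*(-1/864) = -957287/864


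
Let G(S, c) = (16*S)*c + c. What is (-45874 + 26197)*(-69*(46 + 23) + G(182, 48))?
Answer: -2657634651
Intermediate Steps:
G(S, c) = c + 16*S*c (G(S, c) = 16*S*c + c = c + 16*S*c)
(-45874 + 26197)*(-69*(46 + 23) + G(182, 48)) = (-45874 + 26197)*(-69*(46 + 23) + 48*(1 + 16*182)) = -19677*(-69*69 + 48*(1 + 2912)) = -19677*(-4761 + 48*2913) = -19677*(-4761 + 139824) = -19677*135063 = -2657634651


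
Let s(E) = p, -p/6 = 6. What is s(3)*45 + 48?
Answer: -1572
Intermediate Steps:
p = -36 (p = -6*6 = -36)
s(E) = -36
s(3)*45 + 48 = -36*45 + 48 = -1620 + 48 = -1572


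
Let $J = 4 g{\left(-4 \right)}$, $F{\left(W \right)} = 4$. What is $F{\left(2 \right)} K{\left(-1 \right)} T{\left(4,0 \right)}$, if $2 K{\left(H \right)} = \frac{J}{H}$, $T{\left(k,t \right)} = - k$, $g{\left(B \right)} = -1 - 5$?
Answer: $-192$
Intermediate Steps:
$g{\left(B \right)} = -6$ ($g{\left(B \right)} = -1 - 5 = -6$)
$J = -24$ ($J = 4 \left(-6\right) = -24$)
$K{\left(H \right)} = - \frac{12}{H}$ ($K{\left(H \right)} = \frac{\left(-24\right) \frac{1}{H}}{2} = - \frac{12}{H}$)
$F{\left(2 \right)} K{\left(-1 \right)} T{\left(4,0 \right)} = 4 \left(- \frac{12}{-1}\right) \left(\left(-1\right) 4\right) = 4 \left(\left(-12\right) \left(-1\right)\right) \left(-4\right) = 4 \cdot 12 \left(-4\right) = 48 \left(-4\right) = -192$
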